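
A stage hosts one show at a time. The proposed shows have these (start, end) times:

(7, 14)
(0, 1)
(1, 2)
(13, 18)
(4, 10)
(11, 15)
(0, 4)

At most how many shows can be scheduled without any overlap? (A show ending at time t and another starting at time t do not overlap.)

4

Sorted by end: (0,1)  (1,2)  (0,4)  (4,10)  (7,14)  (11,15)  (13,18)
take (0,1); take (1,2); take (4,10); take (11,15).
Selected 4 shows.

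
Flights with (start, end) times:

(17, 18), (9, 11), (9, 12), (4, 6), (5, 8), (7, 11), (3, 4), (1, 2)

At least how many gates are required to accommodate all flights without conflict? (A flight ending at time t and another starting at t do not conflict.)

3

starts: [1, 3, 4, 5, 7, 9, 9, 17]
ends:   [2, 4, 6, 8, 11, 11, 12, 18]
s1→1 e2→0 s3→1 e4→0 s4→1 s5→2 e6→1 s7→2 e8→1 s9→2 s9→3  — peak 3.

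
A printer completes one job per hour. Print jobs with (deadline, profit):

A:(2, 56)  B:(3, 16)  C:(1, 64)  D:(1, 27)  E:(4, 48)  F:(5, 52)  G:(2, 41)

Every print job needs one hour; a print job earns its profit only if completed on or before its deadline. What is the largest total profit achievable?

236

Profit order: C=64 A=56 F=52 E=48 G=41 D=27 B=16
Assign: C→slot 1, A→slot 2, F→slot 5, E→slot 4, G skipped, D skipped, B→slot 3.
Slots: [1:C] [2:A] [3:B] [4:E] [5:F]
Profit = 64 + 56 + 16 + 48 + 52 = 236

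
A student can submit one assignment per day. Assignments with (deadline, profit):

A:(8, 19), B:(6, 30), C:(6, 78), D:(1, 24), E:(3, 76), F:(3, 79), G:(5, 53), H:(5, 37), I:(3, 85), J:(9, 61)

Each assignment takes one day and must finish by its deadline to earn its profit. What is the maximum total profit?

488

Sort by profit descending; place each in the latest free slot ≤ its deadline.
Profit order: I=85 F=79 C=78 E=76 J=61 G=53 H=37 B=30 D=24 A=19
Assign: I→slot 3, F→slot 2, C→slot 6, E→slot 1, J→slot 9, G→slot 5, H→slot 4, B skipped, D skipped, A→slot 8.
Slots: [1:E] [2:F] [3:I] [4:H] [5:G] [6:C] [8:A] [9:J]
Profit = 76 + 79 + 85 + 37 + 53 + 78 + 19 + 61 = 488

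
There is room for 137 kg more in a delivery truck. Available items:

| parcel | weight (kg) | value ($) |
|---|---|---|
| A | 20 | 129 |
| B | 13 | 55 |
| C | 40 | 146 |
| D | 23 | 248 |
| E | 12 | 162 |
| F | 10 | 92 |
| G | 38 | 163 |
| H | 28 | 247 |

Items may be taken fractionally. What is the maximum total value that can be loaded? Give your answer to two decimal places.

Order: E (162/12=13.50) > D (248/23=10.78) > F (92/10=9.20) > H (247/28=8.82) > A (129/20=6.45) > G (163/38=4.29) > B (55/13=4.23) > C (146/40=3.65)
Fill: take E (12 @ 162) → take D (23 @ 248) → take F (10 @ 92) → take H (28 @ 247) → take A (20 @ 129) → take G (38 @ 163) → take 6/13 of B → 25.38; 137/137 used.
Total value = 1066.38

1066.38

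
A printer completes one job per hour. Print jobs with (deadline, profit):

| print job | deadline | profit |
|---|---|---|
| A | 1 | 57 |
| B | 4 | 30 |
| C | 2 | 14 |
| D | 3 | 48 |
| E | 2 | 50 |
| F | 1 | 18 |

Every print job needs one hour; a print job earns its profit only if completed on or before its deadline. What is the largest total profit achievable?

Take jobs in profit order; each goes to the latest open slot no later than its deadline.
Profit order: A=57 E=50 D=48 B=30 F=18 C=14
Assign: A→slot 1, E→slot 2, D→slot 3, B→slot 4, F skipped, C skipped.
Slots: [1:A] [2:E] [3:D] [4:B]
Profit = 57 + 50 + 48 + 30 = 185

185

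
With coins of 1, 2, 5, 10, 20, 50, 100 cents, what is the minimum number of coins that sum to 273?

6

273 − 2×100→73 − 1×50→23 − 1×20→3 − 1×2→1 − 1×1→0
Total coins = 2 + 1 + 1 + 1 + 1 = 6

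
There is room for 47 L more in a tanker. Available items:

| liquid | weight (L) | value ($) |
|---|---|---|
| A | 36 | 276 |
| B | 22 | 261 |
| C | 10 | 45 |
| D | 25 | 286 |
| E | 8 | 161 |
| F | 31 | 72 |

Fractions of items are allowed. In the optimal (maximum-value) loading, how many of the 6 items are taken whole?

2

Order: E (161/8=20.12) > B (261/22=11.86) > D (286/25=11.44) > A (276/36=7.67) > C (45/10=4.50) > F (72/31=2.32)
Fill: take E (8 @ 161) → take B (22 @ 261) → take 17/25 of D → 194.48; 47/47 used.
2 item(s) taken whole; one partial (take 17/25 of D).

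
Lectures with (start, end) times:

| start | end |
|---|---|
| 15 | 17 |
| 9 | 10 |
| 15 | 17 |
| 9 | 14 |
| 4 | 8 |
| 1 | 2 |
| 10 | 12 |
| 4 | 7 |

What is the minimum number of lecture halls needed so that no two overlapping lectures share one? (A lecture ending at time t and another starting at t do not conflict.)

2

Count concurrent intervals with a sweep; the peak is the room count.
starts: [1, 4, 4, 9, 9, 10, 15, 15]
ends:   [2, 7, 8, 10, 12, 14, 17, 17]
s1→1 e2→0 s4→1 s4→2  — peak 2.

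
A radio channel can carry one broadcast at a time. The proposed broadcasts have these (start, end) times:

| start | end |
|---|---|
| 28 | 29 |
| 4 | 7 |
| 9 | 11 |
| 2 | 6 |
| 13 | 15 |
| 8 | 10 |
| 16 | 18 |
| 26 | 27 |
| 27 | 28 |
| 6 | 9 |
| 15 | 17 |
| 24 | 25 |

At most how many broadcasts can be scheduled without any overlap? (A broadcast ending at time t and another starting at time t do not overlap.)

By end time: (2,6), (4,7), (6,9), (8,10), (9,11), (13,15), (15,17), (16,18), (24,25), (26,27), (27,28), (28,29).
Pick (2,6); next start ≥ 6 → (6,9); next start ≥ 9 → (9,11); next start ≥ 11 → (13,15); next start ≥ 15 → (15,17); next start ≥ 17 → (24,25); next start ≥ 25 → (26,27); next start ≥ 27 → (27,28); next start ≥ 28 → (28,29).
Selected 9 broadcasts.

9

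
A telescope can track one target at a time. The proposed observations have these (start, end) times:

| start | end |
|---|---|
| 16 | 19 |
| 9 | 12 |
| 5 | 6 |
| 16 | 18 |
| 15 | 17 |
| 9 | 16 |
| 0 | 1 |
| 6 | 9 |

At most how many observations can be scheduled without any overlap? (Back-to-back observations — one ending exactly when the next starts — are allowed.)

5

Sorted by end: (0,1)  (5,6)  (6,9)  (9,12)  (9,16)  (15,17)  (16,18)  (16,19)
take (0,1); take (5,6); take (6,9); take (9,12); skip (9,16); take (15,17).
Selected 5 observations.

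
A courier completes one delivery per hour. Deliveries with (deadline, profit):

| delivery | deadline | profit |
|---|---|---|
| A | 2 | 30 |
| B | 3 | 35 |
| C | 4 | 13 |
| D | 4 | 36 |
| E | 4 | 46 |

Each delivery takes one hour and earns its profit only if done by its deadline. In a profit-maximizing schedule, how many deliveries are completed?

4

By profit: E(d4,46), D(d4,36), B(d3,35), A(d2,30), C(d4,13)
E→slot 4; D→slot 3; B→slot 2; A→slot 1; C skipped.
4 of 5 scheduled.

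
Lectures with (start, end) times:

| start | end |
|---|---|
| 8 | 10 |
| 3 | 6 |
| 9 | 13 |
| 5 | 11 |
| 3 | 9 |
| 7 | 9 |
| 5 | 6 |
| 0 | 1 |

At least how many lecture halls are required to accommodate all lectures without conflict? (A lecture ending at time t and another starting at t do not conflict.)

4

The answer is the maximum number of intervals overlapping at any instant.
Events (time:±→running): 0:+→1 1:-→0 3:+→1 3:+→2 5:+→3 5:+→4 … peak 4.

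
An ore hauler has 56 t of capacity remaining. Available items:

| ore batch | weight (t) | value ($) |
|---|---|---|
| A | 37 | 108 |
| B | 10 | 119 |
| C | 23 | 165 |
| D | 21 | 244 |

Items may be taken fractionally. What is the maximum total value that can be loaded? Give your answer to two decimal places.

Order: B (119/10=11.90) > D (244/21=11.62) > C (165/23=7.17) > A (108/37=2.92)
Fill: take B (10 @ 119) → take D (21 @ 244) → take C (23 @ 165) → take 2/37 of A → 5.84; 56/56 used.
Total value = 533.84

533.84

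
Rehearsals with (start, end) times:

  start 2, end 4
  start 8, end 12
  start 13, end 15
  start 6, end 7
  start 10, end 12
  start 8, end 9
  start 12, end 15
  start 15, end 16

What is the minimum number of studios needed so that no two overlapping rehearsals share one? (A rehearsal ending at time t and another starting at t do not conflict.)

Count concurrent intervals with a sweep; the peak is the room count.
Events (time:±→running): 2:+→1 4:-→0 6:+→1 7:-→0 8:+→1 8:+→2 … peak 2.

2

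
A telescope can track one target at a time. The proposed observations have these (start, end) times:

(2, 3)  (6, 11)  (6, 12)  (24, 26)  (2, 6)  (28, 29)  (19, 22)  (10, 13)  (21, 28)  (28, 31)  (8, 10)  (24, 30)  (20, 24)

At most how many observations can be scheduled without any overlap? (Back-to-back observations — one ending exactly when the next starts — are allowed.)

Sorted by end: (2,3)  (2,6)  (8,10)  (6,11)  (6,12)  (10,13)  (19,22)  (20,24)  (24,26)  (21,28)  (28,29)  (24,30)  (28,31)
take (2,3); take (8,10); take (10,13); take (19,22); skip (20,24); take (24,26); skip (21,28); take (28,29); skip (24,30); skip (28,31).
Selected 6 observations.

6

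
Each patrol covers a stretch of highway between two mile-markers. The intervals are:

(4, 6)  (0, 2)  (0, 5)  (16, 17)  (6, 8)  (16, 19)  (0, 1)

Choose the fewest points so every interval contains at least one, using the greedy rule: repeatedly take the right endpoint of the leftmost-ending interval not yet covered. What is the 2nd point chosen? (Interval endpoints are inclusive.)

6

Process intervals by earliest right end; each time one isn't hit yet, stab at its right endpoint.
By right end: [0,1]  [0,2]  [0,5]  [4,6]  [6,8]  [16,17]  [16,19]
[0,1] uncovered → point at 1; [4,6] uncovered → point at 6; [16,17] uncovered → point at 17.
Points: 1, 6, 17 (3 total).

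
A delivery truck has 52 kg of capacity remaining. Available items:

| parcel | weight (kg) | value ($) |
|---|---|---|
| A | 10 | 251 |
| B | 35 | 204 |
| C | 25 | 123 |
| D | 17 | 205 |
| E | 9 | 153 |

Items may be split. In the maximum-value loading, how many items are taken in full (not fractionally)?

Ratios (sorted): A 25.10, E 17.00, D 12.06, B 5.83, C 4.92
take A (10 @ 251); take E (9 @ 153); take D (17 @ 205); take 16/35 of B → 93.26. Capacity used 52/52.
3 item(s) taken whole; one partial (take 16/35 of B).

3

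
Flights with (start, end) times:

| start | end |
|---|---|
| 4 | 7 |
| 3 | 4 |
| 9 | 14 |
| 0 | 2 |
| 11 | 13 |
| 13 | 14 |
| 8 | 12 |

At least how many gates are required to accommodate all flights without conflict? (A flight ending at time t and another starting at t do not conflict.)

3

starts: [0, 3, 4, 8, 9, 11, 13]
ends:   [2, 4, 7, 12, 13, 14, 14]
s0→1 e2→0 s3→1 e4→0 s4→1 e7→0 s8→1 s9→2 s11→3  — peak 3.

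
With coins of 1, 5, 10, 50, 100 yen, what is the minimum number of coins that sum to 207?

Use the largest denomination that fits, subtract, and repeat.
207 = 2×100 + 1×5 + 2×1
Total coins = 2 + 1 + 2 = 5

5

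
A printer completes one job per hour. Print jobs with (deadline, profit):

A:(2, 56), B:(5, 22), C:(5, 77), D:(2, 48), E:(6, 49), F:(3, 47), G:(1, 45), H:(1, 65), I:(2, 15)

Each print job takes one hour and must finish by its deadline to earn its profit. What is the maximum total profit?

Profit order: C=77 H=65 A=56 E=49 D=48 F=47 G=45 B=22 I=15
Assign: C→slot 5, H→slot 1, A→slot 2, E→slot 6, D skipped, F→slot 3, G skipped, B→slot 4, I skipped.
Slots: [1:H] [2:A] [3:F] [4:B] [5:C] [6:E]
Profit = 65 + 56 + 47 + 22 + 77 + 49 = 316

316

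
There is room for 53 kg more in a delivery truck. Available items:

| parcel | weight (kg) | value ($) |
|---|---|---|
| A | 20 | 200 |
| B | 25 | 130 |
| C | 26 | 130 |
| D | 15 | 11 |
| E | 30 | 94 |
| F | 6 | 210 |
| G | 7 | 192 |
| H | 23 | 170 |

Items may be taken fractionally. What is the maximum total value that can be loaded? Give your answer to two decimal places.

Greedy by value/weight ratio, highest first.
Ratios (sorted): F 35.00, G 27.43, A 10.00, H 7.39, B 5.20, C 5.00, E 3.13, D 0.73
take F (6 @ 210); take G (7 @ 192); take A (20 @ 200); take 20/23 of H → 147.83. Capacity used 53/53.
Total value = 749.83

749.83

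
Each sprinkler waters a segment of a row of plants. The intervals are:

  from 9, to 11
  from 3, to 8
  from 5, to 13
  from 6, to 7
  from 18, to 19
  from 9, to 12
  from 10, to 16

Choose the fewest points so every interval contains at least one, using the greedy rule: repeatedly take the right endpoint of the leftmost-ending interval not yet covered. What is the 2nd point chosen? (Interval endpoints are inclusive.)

Sort by right endpoint; whenever an interval is uncovered, place a point at its right end.
Sorted: [6,7] [3,8] [9,11] [9,12] [5,13] [10,16] [18,19]
{[6,7],[3,8]} hit by 7; {[9,11],[9,12],[5,13],[10,16]} hit by 11; {[18,19]} hit by 19.
Points: 7, 11, 19 (3 total).

11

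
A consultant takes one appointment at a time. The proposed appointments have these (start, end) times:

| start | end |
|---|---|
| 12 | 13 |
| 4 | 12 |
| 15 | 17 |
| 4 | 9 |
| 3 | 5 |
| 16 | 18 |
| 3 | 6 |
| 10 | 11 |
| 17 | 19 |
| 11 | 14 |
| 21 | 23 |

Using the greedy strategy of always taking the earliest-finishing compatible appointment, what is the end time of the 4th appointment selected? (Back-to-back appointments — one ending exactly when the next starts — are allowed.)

17

Greedy by earliest finish: after sorting by end time, pick each interval compatible with the last pick.
Sorted by end: (3,5)  (3,6)  (4,9)  (10,11)  (4,12)  (12,13)  (11,14)  (15,17)  (16,18)  (17,19)  (21,23)
take (3,5); skip (4,9); take (10,11); skip (4,12); take (12,13); take (15,17); take (17,19); take (21,23).
Selected: (3,5) (10,11) (12,13) (15,17) (17,19) (21,23)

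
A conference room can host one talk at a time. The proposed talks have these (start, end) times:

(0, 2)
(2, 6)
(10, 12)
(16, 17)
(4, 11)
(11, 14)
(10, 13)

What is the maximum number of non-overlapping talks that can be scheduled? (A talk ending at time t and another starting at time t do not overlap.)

4

Order by finish time; keep every interval that doesn't clash with the previous kept one.
Sorted by end: (0,2)  (2,6)  (4,11)  (10,12)  (10,13)  (11,14)  (16,17)
take (0,2); take (2,6); take (10,12); skip (11,14); take (16,17).
Selected 4 talks.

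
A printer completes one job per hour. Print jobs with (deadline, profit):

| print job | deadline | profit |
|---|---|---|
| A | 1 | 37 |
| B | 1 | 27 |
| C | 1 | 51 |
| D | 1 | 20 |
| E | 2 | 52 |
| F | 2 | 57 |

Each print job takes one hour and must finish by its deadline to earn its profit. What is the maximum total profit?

By profit: F(d2,57), E(d2,52), C(d1,51), A(d1,37), B(d1,27), D(d1,20)
F→slot 2; E→slot 1; C skipped; A skipped; B skipped; D skipped.
Profit = 52 + 57 = 109

109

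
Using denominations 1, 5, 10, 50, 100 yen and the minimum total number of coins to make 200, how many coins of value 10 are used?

Use the largest denomination that fits, subtract, and repeat.
200 = 2×100
Count of 10: 0

0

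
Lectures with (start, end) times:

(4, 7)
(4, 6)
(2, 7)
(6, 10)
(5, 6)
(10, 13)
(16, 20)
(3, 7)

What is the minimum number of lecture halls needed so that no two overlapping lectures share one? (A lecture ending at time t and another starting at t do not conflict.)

5

Events (time:±→running): 2:+→1 3:+→2 4:+→3 4:+→4 5:+→5 … peak 5.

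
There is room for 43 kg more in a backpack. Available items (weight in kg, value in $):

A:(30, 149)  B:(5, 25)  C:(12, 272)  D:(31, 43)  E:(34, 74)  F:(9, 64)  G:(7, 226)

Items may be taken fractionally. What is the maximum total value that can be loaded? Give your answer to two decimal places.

Sort by value per unit weight and fill in that order.
Ratios (sorted): G 32.29, C 22.67, F 7.11, B 5.00, A 4.97, E 2.18, D 1.39
take G (7 @ 226); take C (12 @ 272); take F (9 @ 64); take B (5 @ 25); take 10/30 of A → 49.67. Capacity used 43/43.
Total value = 636.67

636.67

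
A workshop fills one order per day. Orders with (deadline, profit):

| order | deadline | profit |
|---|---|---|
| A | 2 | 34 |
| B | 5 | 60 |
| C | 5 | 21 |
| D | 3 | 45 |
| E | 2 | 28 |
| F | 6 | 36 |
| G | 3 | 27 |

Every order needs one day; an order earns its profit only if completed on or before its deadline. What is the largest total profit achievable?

224

Sort by profit descending; place each in the latest free slot ≤ its deadline.
By profit: B(d5,60), D(d3,45), F(d6,36), A(d2,34), E(d2,28), G(d3,27), C(d5,21)
B→slot 5; D→slot 3; F→slot 6; A→slot 2; E→slot 1; G skipped; C→slot 4.
Profit = 28 + 34 + 45 + 21 + 60 + 36 = 224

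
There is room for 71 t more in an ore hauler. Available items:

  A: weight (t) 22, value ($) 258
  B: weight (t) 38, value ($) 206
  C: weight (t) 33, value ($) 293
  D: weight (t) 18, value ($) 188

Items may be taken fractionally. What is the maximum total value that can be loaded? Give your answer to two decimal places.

Greedy by value/weight ratio, highest first.
Ratios (sorted): A 11.73, D 10.44, C 8.88, B 5.42
take A (22 @ 258); take D (18 @ 188); take 31/33 of C → 275.24. Capacity used 71/71.
Total value = 721.24

721.24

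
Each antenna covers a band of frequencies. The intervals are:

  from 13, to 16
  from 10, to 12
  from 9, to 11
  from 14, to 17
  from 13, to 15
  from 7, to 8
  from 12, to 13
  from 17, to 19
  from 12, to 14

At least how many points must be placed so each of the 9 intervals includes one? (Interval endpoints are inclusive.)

4

Sort by right endpoint; whenever an interval is uncovered, place a point at its right end.
Sorted: [7,8] [9,11] [10,12] [12,13] [12,14] [13,15] [13,16] [14,17] [17,19]
{[7,8]} hit by 8; {[9,11],[10,12]} hit by 11; {[12,13],[12,14],[13,15],[13,16]} hit by 13; {[14,17],[17,19]} hit by 17.
Points: 8, 11, 13, 17 (4 total).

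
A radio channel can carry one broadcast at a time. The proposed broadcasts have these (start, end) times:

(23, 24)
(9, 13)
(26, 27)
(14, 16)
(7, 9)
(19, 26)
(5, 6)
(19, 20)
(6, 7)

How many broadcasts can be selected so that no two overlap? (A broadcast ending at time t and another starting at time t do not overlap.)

8

By end time: (5,6), (6,7), (7,9), (9,13), (14,16), (19,20), (23,24), (19,26), (26,27).
Pick (5,6); next start ≥ 6 → (6,7); next start ≥ 7 → (7,9); next start ≥ 9 → (9,13); next start ≥ 13 → (14,16); next start ≥ 16 → (19,20); next start ≥ 20 → (23,24); next start ≥ 24 → (26,27).
Selected 8 broadcasts.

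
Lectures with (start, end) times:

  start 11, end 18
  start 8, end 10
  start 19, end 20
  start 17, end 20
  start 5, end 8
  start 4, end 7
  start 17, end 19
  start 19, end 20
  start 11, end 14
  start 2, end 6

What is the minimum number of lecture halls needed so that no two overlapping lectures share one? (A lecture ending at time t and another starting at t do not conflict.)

The answer is the maximum number of intervals overlapping at any instant.
Events (time:±→running): 2:+→1 4:+→2 5:+→3 … peak 3.

3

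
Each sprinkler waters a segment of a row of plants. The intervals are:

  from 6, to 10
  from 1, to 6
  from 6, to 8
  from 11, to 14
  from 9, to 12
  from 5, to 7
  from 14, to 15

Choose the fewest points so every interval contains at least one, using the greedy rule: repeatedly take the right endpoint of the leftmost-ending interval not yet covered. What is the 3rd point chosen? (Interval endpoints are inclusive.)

By right end: [1,6]  [5,7]  [6,8]  [6,10]  [9,12]  [11,14]  [14,15]
[1,6] uncovered → point at 6; [9,12] uncovered → point at 12; [14,15] uncovered → point at 15.
Points: 6, 12, 15 (3 total).

15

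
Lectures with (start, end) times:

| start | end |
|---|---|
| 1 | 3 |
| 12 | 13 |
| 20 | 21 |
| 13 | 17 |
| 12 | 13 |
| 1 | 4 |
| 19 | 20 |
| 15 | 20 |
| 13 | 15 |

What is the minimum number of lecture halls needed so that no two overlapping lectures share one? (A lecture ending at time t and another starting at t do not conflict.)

The answer is the maximum number of intervals overlapping at any instant.
Events (time:±→running): 1:+→1 1:+→2 … peak 2.

2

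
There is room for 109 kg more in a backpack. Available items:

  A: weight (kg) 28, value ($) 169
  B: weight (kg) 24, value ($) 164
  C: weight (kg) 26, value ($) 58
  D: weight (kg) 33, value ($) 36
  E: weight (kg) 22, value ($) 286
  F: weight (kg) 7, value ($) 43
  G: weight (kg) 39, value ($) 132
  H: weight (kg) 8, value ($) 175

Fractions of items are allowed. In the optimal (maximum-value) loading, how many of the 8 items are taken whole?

Order: H (175/8=21.88) > E (286/22=13.00) > B (164/24=6.83) > F (43/7=6.14) > A (169/28=6.04) > G (132/39=3.38) > C (58/26=2.23) > D (36/33=1.09)
Fill: take H (8 @ 175) → take E (22 @ 286) → take B (24 @ 164) → take F (7 @ 43) → take A (28 @ 169) → take 20/39 of G → 67.69; 109/109 used.
5 item(s) taken whole; one partial (take 20/39 of G).

5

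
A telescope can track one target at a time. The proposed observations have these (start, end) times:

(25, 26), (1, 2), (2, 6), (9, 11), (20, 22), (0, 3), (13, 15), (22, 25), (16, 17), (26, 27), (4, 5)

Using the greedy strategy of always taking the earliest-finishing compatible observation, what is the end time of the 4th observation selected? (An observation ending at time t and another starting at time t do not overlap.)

Sorted by end: (1,2)  (0,3)  (4,5)  (2,6)  (9,11)  (13,15)  (16,17)  (20,22)  (22,25)  (25,26)  (26,27)
take (1,2); skip (0,3); take (4,5); take (9,11); take (13,15); take (16,17); take (20,22); take (22,25); take (25,26); take (26,27).
Selected: (1,2) (4,5) (9,11) (13,15) (16,17) (20,22) (22,25) (25,26) (26,27)

15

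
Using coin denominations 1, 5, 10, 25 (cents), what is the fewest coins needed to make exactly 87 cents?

87 = 3×25 + 1×10 + 2×1
Total coins = 3 + 1 + 2 = 6

6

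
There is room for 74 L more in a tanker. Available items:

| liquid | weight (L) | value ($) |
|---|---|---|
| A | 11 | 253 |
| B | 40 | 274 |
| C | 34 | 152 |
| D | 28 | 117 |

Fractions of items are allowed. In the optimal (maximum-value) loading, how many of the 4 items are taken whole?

2

Order: A (253/11=23.00) > B (274/40=6.85) > C (152/34=4.47) > D (117/28=4.18)
Fill: take A (11 @ 253) → take B (40 @ 274) → take 23/34 of C → 102.82; 74/74 used.
2 item(s) taken whole; one partial (take 23/34 of C).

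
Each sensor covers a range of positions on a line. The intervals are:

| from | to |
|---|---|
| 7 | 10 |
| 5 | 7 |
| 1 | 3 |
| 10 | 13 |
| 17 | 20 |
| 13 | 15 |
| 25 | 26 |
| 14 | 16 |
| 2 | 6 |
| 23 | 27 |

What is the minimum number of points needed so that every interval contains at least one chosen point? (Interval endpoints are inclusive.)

Sort by right endpoint; whenever an interval is uncovered, place a point at its right end.
By right end: [1,3]  [2,6]  [5,7]  [7,10]  [10,13]  [13,15]  [14,16]  [17,20]  [25,26]  [23,27]
[1,3] uncovered → point at 3; [5,7] uncovered → point at 7; [10,13] uncovered → point at 13; [14,16] uncovered → point at 16; [17,20] uncovered → point at 20; [25,26] uncovered → point at 26.
Points: 3, 7, 13, 16, 20, 26 (6 total).

6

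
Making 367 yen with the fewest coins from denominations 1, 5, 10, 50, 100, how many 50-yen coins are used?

1

367 − 3×100→67 − 1×50→17 − 1×10→7 − 1×5→2 − 2×1→0
Count of 50: 1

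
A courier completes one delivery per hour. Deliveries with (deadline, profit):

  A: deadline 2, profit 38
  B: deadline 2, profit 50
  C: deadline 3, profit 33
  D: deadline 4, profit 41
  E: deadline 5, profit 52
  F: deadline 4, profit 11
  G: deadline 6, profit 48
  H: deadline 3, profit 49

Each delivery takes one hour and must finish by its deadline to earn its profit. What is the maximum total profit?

Sort by profit descending; place each in the latest free slot ≤ its deadline.
By profit: E(d5,52), B(d2,50), H(d3,49), G(d6,48), D(d4,41), A(d2,38), C(d3,33), F(d4,11)
E→slot 5; B→slot 2; H→slot 3; G→slot 6; D→slot 4; A→slot 1; C skipped; F skipped.
Profit = 38 + 50 + 49 + 41 + 52 + 48 = 278

278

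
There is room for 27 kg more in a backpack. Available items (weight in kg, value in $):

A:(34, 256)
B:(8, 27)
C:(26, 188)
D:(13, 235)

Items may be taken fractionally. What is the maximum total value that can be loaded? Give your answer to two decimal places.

340.41

Ratios (sorted): D 18.08, A 7.53, C 7.23, B 3.38
take D (13 @ 235); take 14/34 of A → 105.41. Capacity used 27/27.
Total value = 340.41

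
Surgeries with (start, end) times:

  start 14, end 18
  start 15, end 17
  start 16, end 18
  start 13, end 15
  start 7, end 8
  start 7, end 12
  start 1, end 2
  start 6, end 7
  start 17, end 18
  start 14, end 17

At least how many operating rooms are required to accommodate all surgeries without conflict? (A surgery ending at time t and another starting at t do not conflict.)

4

starts: [1, 6, 7, 7, 13, 14, 14, 15, 16, 17]
ends:   [2, 7, 8, 12, 15, 17, 17, 18, 18, 18]
s1→1 e2→0 s6→1 e7→0 s7→1 s7→2 e8→1 e12→0 s13→1 s14→2 s14→3 e15→2 s15→3 s16→4  — peak 4.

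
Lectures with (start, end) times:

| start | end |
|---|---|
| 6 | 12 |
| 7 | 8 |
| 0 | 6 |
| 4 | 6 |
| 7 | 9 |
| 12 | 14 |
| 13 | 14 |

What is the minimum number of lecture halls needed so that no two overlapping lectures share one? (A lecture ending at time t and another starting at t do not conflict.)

The answer is the maximum number of intervals overlapping at any instant.
Events (time:±→running): 0:+→1 4:+→2 6:-→1 6:-→0 6:+→1 7:+→2 7:+→3 … peak 3.

3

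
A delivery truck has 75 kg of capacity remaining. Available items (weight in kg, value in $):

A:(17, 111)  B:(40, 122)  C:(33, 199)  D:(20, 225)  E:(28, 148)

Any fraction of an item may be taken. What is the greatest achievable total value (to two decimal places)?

Order: D (225/20=11.25) > A (111/17=6.53) > C (199/33=6.03) > E (148/28=5.29) > B (122/40=3.05)
Fill: take D (20 @ 225) → take A (17 @ 111) → take C (33 @ 199) → take 5/28 of E → 26.43; 75/75 used.
Total value = 561.43

561.43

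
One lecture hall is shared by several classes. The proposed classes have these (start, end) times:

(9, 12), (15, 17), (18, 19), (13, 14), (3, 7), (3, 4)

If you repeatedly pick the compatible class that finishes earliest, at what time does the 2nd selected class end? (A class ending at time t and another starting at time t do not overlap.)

Order by finish time; keep every interval that doesn't clash with the previous kept one.
Sorted by end: (3,4)  (3,7)  (9,12)  (13,14)  (15,17)  (18,19)
take (3,4); take (9,12); take (13,14); take (15,17); take (18,19).
Selected: (3,4) (9,12) (13,14) (15,17) (18,19)

12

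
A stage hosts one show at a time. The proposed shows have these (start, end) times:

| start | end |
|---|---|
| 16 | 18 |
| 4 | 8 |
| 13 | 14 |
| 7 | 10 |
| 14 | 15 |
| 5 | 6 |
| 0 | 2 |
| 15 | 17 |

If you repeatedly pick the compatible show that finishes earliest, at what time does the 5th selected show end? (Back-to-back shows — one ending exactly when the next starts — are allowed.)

Sorted by end: (0,2)  (5,6)  (4,8)  (7,10)  (13,14)  (14,15)  (15,17)  (16,18)
take (0,2); take (5,6); take (7,10); take (13,14); take (14,15); take (15,17).
Selected: (0,2) (5,6) (7,10) (13,14) (14,15) (15,17)

15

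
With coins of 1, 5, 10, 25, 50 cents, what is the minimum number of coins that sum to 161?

Greedy: take as many of the largest coin as possible, then repeat with the remainder.
161 = 3×50 + 1×10 + 1×1
Total coins = 3 + 1 + 1 = 5

5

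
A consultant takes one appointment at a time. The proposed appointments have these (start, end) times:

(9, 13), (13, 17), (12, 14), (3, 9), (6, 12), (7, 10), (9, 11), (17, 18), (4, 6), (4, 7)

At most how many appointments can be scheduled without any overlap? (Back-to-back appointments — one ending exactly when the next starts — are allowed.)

4

By end time: (4,6), (4,7), (3,9), (7,10), (9,11), (6,12), (9,13), (12,14), (13,17), (17,18).
Pick (4,6); next start ≥ 6 → (7,10); next start ≥ 10 → (12,14); next start ≥ 14 → (17,18).
Selected 4 appointments.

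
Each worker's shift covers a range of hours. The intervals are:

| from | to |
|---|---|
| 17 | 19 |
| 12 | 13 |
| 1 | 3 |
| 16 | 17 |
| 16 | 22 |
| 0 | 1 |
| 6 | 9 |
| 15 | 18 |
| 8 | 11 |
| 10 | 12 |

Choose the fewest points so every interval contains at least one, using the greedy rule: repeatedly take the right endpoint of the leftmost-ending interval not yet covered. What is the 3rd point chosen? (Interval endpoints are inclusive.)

Process intervals by earliest right end; each time one isn't hit yet, stab at its right endpoint.
Sorted: [0,1] [1,3] [6,9] [8,11] [10,12] [12,13] [16,17] [15,18] [17,19] [16,22]
{[0,1],[1,3]} hit by 1; {[6,9],[8,11]} hit by 9; {[10,12],[12,13]} hit by 12; {[16,17],[15,18],[17,19],[16,22]} hit by 17.
Points: 1, 9, 12, 17 (4 total).

12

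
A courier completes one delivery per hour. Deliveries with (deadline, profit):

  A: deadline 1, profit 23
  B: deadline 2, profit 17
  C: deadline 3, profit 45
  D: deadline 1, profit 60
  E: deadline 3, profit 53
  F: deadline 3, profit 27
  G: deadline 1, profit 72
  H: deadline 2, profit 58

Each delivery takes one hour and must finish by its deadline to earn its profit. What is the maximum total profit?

183

Take jobs in profit order; each goes to the latest open slot no later than its deadline.
Profit order: G=72 D=60 H=58 E=53 C=45 F=27 A=23 B=17
Assign: G→slot 1, D skipped, H→slot 2, E→slot 3, C skipped, F skipped, A skipped, B skipped.
Slots: [1:G] [2:H] [3:E]
Profit = 72 + 58 + 53 = 183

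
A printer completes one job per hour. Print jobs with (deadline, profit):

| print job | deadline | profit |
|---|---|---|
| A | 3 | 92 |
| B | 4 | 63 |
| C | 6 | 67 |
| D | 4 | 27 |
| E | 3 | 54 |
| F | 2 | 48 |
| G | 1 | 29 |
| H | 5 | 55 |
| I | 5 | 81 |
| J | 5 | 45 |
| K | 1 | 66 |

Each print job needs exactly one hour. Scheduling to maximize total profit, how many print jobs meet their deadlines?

Take jobs in profit order; each goes to the latest open slot no later than its deadline.
By profit: A(d3,92), I(d5,81), C(d6,67), K(d1,66), B(d4,63), H(d5,55), E(d3,54), F(d2,48), J(d5,45), G(d1,29), D(d4,27)
A→slot 3; I→slot 5; C→slot 6; K→slot 1; B→slot 4; H→slot 2; E skipped; F skipped; J skipped; G skipped; D skipped.
6 of 11 scheduled.

6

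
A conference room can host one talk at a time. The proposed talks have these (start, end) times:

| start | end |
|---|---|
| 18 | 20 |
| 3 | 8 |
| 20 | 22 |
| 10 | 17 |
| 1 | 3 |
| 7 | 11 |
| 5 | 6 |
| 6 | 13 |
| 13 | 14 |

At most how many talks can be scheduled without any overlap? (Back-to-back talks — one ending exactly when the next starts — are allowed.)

6

By end time: (1,3), (5,6), (3,8), (7,11), (6,13), (13,14), (10,17), (18,20), (20,22).
Pick (1,3); next start ≥ 3 → (5,6); next start ≥ 6 → (7,11); next start ≥ 11 → (13,14); next start ≥ 14 → (18,20); next start ≥ 20 → (20,22).
Selected 6 talks.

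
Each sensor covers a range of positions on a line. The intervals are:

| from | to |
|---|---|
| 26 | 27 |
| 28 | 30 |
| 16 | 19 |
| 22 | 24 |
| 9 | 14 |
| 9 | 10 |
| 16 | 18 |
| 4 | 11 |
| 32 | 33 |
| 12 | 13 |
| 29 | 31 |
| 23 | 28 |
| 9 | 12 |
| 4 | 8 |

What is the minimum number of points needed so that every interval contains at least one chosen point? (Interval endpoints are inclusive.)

Sorted: [4,8] [9,10] [4,11] [9,12] [12,13] [9,14] [16,18] [16,19] [22,24] [26,27] [23,28] [28,30] [29,31] [32,33]
{[4,8]} hit by 8; {[9,10],[4,11],[9,12]} hit by 10; {[12,13],[9,14]} hit by 13; {[16,18],[16,19]} hit by 18; {[22,24]} hit by 24; {[26,27],[23,28]} hit by 27; {[28,30],[29,31]} hit by 30; {[32,33]} hit by 33.
Points: 8, 10, 13, 18, 24, 27, 30, 33 (8 total).

8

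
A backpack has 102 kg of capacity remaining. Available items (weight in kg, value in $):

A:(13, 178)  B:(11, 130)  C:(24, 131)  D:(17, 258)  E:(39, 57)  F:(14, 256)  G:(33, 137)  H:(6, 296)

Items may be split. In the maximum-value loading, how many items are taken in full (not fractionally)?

6

Sort by value per unit weight and fill in that order.
Ratios (sorted): H 49.33, F 18.29, D 15.18, A 13.69, B 11.82, C 5.46, G 4.15, E 1.46
take H (6 @ 296); take F (14 @ 256); take D (17 @ 258); take A (13 @ 178); take B (11 @ 130); take C (24 @ 131); take 17/33 of G → 70.58. Capacity used 102/102.
6 item(s) taken whole; one partial (take 17/33 of G).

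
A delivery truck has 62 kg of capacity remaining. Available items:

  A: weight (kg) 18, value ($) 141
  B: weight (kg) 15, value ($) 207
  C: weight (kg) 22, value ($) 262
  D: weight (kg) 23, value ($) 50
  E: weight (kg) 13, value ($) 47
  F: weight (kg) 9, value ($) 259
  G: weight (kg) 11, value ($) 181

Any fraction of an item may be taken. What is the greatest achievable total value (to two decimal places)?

948.17

Ratios (sorted): F 28.78, G 16.45, B 13.80, C 11.91, A 7.83, E 3.62, D 2.17
take F (9 @ 259); take G (11 @ 181); take B (15 @ 207); take C (22 @ 262); take 5/18 of A → 39.17. Capacity used 62/62.
Total value = 948.17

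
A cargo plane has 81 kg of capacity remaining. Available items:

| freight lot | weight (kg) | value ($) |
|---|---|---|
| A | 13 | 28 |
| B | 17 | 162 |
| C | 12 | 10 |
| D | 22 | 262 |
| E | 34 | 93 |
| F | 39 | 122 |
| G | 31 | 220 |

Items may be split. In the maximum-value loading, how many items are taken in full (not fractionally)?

3

Greedy by value/weight ratio, highest first.
Order: D (262/22=11.91) > B (162/17=9.53) > G (220/31=7.10) > F (122/39=3.13) > E (93/34=2.74) > A (28/13=2.15) > C (10/12=0.83)
Fill: take D (22 @ 262) → take B (17 @ 162) → take G (31 @ 220) → take 11/39 of F → 34.41; 81/81 used.
3 item(s) taken whole; one partial (take 11/39 of F).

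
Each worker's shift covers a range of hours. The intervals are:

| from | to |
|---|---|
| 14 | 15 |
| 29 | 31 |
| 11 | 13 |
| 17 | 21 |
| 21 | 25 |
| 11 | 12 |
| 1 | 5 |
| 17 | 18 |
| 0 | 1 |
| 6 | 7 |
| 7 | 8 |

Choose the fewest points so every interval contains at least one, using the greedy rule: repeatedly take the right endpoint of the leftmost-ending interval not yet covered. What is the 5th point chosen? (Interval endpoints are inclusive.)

Sort by right endpoint; whenever an interval is uncovered, place a point at its right end.
By right end: [0,1]  [1,5]  [6,7]  [7,8]  [11,12]  [11,13]  [14,15]  [17,18]  [17,21]  [21,25]  [29,31]
[0,1] uncovered → point at 1; [6,7] uncovered → point at 7; [11,12] uncovered → point at 12; [14,15] uncovered → point at 15; [17,18] uncovered → point at 18; [21,25] uncovered → point at 25; [29,31] uncovered → point at 31.
Points: 1, 7, 12, 15, 18, 25, 31 (7 total).

18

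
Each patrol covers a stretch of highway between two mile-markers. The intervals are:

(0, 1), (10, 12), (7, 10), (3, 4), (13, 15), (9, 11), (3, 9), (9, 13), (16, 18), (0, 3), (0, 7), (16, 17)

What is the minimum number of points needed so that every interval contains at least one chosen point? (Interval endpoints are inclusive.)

5

By right end: [0,1]  [0,3]  [3,4]  [0,7]  [3,9]  [7,10]  [9,11]  [10,12]  [9,13]  [13,15]  [16,17]  [16,18]
[0,1] uncovered → point at 1; [3,4] uncovered → point at 4; [7,10] uncovered → point at 10; [13,15] uncovered → point at 15; [16,17] uncovered → point at 17.
Points: 1, 4, 10, 15, 17 (5 total).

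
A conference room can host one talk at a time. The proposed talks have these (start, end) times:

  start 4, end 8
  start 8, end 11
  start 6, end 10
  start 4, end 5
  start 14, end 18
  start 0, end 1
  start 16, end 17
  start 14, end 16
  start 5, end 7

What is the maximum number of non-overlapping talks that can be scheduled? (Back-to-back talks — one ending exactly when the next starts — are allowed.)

6

Sorted by end: (0,1)  (4,5)  (5,7)  (4,8)  (6,10)  (8,11)  (14,16)  (16,17)  (14,18)
take (0,1); take (4,5); take (5,7); skip (4,8); take (8,11); take (14,16); take (16,17); skip (14,18).
Selected 6 talks.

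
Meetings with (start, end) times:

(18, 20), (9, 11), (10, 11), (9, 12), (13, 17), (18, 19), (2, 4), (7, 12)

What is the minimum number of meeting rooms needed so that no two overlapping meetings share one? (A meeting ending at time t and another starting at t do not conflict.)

4

Count concurrent intervals with a sweep; the peak is the room count.
Events (time:±→running): 2:+→1 4:-→0 7:+→1 9:+→2 9:+→3 10:+→4 … peak 4.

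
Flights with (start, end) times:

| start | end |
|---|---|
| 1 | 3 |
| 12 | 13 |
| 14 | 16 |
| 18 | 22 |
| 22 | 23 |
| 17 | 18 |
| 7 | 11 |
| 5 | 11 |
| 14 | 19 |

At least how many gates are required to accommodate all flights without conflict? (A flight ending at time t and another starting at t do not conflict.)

2

Count concurrent intervals with a sweep; the peak is the room count.
Events (time:±→running): 1:+→1 3:-→0 5:+→1 7:+→2 … peak 2.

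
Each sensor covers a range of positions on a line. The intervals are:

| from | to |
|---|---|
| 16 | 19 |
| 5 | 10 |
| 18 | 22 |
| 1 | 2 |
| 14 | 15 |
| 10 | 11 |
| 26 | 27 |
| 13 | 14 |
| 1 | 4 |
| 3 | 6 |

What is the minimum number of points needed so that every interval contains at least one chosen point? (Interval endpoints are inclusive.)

6

Sort by right endpoint; whenever an interval is uncovered, place a point at its right end.
Sorted: [1,2] [1,4] [3,6] [5,10] [10,11] [13,14] [14,15] [16,19] [18,22] [26,27]
{[1,2],[1,4]} hit by 2; {[3,6],[5,10]} hit by 6; {[10,11]} hit by 11; {[13,14],[14,15]} hit by 14; {[16,19],[18,22]} hit by 19; {[26,27]} hit by 27.
Points: 2, 6, 11, 14, 19, 27 (6 total).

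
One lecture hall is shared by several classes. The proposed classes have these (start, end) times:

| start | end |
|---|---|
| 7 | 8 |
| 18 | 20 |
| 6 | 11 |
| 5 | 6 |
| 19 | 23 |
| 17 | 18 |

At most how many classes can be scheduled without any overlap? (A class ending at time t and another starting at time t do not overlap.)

Sort by end time and greedily take each interval whose start is ≥ the last chosen end.
By end time: (5,6), (7,8), (6,11), (17,18), (18,20), (19,23).
Pick (5,6); next start ≥ 6 → (7,8); next start ≥ 8 → (17,18); next start ≥ 18 → (18,20).
Selected 4 classes.

4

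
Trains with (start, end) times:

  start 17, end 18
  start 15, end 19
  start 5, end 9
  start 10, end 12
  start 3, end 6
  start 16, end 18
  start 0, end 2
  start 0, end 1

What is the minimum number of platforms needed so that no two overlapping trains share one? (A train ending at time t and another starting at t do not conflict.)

3

starts: [0, 0, 3, 5, 10, 15, 16, 17]
ends:   [1, 2, 6, 9, 12, 18, 18, 19]
s0→1 s0→2 e1→1 e2→0 s3→1 s5→2 e6→1 e9→0 s10→1 e12→0 s15→1 s16→2 s17→3  — peak 3.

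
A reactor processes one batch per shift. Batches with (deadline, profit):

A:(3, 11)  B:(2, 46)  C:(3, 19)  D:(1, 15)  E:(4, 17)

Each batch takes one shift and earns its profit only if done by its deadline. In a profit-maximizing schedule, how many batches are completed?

4

Profit order: B=46 C=19 E=17 D=15 A=11
Assign: B→slot 2, C→slot 3, E→slot 4, D→slot 1, A skipped.
Slots: [1:D] [2:B] [3:C] [4:E]
4 of 5 scheduled.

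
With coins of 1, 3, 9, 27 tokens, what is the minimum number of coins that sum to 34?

Use the largest denomination that fits, subtract, and repeat.
34 − 1×27→7 − 2×3→1 − 1×1→0
Total coins = 1 + 2 + 1 = 4

4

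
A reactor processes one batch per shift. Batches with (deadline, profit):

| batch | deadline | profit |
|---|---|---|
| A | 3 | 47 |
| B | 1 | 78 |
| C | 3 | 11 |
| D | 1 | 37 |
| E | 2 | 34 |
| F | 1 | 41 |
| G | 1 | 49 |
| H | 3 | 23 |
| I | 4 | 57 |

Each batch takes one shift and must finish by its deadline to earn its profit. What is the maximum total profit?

Sort by profit descending; place each in the latest free slot ≤ its deadline.
By profit: B(d1,78), I(d4,57), G(d1,49), A(d3,47), F(d1,41), D(d1,37), E(d2,34), H(d3,23), C(d3,11)
B→slot 1; I→slot 4; G skipped; A→slot 3; F skipped; D skipped; E→slot 2; H skipped; C skipped.
Profit = 78 + 34 + 47 + 57 = 216

216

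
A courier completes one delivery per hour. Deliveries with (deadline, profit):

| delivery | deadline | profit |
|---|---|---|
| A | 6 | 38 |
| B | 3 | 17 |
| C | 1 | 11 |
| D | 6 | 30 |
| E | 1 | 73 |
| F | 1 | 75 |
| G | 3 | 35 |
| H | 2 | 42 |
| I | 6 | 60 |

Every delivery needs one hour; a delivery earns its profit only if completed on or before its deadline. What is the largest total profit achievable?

Take jobs in profit order; each goes to the latest open slot no later than its deadline.
Profit order: F=75 E=73 I=60 H=42 A=38 G=35 D=30 B=17 C=11
Assign: F→slot 1, E skipped, I→slot 6, H→slot 2, A→slot 5, G→slot 3, D→slot 4, B skipped, C skipped.
Slots: [1:F] [2:H] [3:G] [4:D] [5:A] [6:I]
Profit = 75 + 42 + 35 + 30 + 38 + 60 = 280

280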